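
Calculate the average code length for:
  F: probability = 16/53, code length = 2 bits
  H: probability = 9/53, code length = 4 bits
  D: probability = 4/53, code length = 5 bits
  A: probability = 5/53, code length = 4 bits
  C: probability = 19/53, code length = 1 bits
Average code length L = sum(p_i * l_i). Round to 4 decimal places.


Weighted contributions p_i * l_i:
  F: (16/53) * 2 = 32/53
  H: (9/53) * 4 = 36/53
  D: (4/53) * 5 = 20/53
  A: (5/53) * 4 = 20/53
  C: (19/53) * 1 = 19/53
Sum = (32 + 36 + 20 + 20 + 19)/53 = 127/53

L = 127/53 = 2.3962 bits/symbol


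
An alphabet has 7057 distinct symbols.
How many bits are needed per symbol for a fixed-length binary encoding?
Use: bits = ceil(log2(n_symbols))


log2(7057) = 12.7848
Bracket: 2^12 = 4096 < 7057 <= 2^13 = 8192
So ceil(log2(7057)) = 13

bits = ceil(log2(7057)) = ceil(12.7848) = 13 bits


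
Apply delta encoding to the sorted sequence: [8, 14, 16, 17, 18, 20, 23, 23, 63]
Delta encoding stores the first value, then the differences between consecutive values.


First value: 8
Deltas:
  14 - 8 = 6
  16 - 14 = 2
  17 - 16 = 1
  18 - 17 = 1
  20 - 18 = 2
  23 - 20 = 3
  23 - 23 = 0
  63 - 23 = 40


Delta encoded: [8, 6, 2, 1, 1, 2, 3, 0, 40]


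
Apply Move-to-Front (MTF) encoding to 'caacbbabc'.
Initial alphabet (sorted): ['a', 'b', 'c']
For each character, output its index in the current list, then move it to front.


MTF encoding:
'c': index 2 in ['a', 'b', 'c'] -> ['c', 'a', 'b']
'a': index 1 in ['c', 'a', 'b'] -> ['a', 'c', 'b']
'a': index 0 in ['a', 'c', 'b'] -> ['a', 'c', 'b']
'c': index 1 in ['a', 'c', 'b'] -> ['c', 'a', 'b']
'b': index 2 in ['c', 'a', 'b'] -> ['b', 'c', 'a']
'b': index 0 in ['b', 'c', 'a'] -> ['b', 'c', 'a']
'a': index 2 in ['b', 'c', 'a'] -> ['a', 'b', 'c']
'b': index 1 in ['a', 'b', 'c'] -> ['b', 'a', 'c']
'c': index 2 in ['b', 'a', 'c'] -> ['c', 'b', 'a']


Output: [2, 1, 0, 1, 2, 0, 2, 1, 2]


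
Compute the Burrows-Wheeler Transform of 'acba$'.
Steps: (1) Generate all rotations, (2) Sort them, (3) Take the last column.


Rotations (sorted):
  0: $acba -> last char: a
  1: a$acb -> last char: b
  2: acba$ -> last char: $
  3: ba$ac -> last char: c
  4: cba$a -> last char: a


BWT = ab$ca


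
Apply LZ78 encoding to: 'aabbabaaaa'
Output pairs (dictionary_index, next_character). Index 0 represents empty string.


LZ78 encoding steps:
Dictionary: {0: ''}
Step 1: w='' (idx 0), next='a' -> output (0, 'a'), add 'a' as idx 1
Step 2: w='a' (idx 1), next='b' -> output (1, 'b'), add 'ab' as idx 2
Step 3: w='' (idx 0), next='b' -> output (0, 'b'), add 'b' as idx 3
Step 4: w='ab' (idx 2), next='a' -> output (2, 'a'), add 'aba' as idx 4
Step 5: w='a' (idx 1), next='a' -> output (1, 'a'), add 'aa' as idx 5
Step 6: w='a' (idx 1), end of input -> output (1, '')


Encoded: [(0, 'a'), (1, 'b'), (0, 'b'), (2, 'a'), (1, 'a'), (1, '')]


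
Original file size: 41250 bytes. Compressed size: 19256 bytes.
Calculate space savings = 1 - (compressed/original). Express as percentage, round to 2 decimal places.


ratio = compressed/original = 19256/41250 = 0.466812
savings = 1 - ratio = 1 - 0.466812 = 0.533188
as a percentage: 0.533188 * 100 = 53.32%

Space savings = 1 - 19256/41250 = 53.32%


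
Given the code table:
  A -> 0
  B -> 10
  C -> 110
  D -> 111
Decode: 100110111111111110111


Decoding:
10 -> B
0 -> A
110 -> C
111 -> D
111 -> D
111 -> D
110 -> C
111 -> D


Result: BACDDDCD


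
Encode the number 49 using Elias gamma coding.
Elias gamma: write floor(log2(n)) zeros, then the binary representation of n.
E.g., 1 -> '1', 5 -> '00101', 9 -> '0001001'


num_bits = floor(log2(49)) + 1 = 6
leading_zeros = num_bits - 1 = 5
binary(49) = 110001

Elias gamma(49) = '00000' + '110001' = 00000110001 (11 bits)


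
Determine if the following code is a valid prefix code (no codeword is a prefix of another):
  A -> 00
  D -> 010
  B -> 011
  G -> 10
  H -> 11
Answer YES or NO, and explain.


Checking each pair (does one codeword prefix another?):
  A='00' vs D='010': no prefix
  A='00' vs B='011': no prefix
  A='00' vs G='10': no prefix
  A='00' vs H='11': no prefix
  D='010' vs A='00': no prefix
  D='010' vs B='011': no prefix
  D='010' vs G='10': no prefix
  D='010' vs H='11': no prefix
  B='011' vs A='00': no prefix
  B='011' vs D='010': no prefix
  B='011' vs G='10': no prefix
  B='011' vs H='11': no prefix
  G='10' vs A='00': no prefix
  G='10' vs D='010': no prefix
  G='10' vs B='011': no prefix
  G='10' vs H='11': no prefix
  H='11' vs A='00': no prefix
  H='11' vs D='010': no prefix
  H='11' vs B='011': no prefix
  H='11' vs G='10': no prefix
No violation found over all pairs.

YES -- this is a valid prefix code. No codeword is a prefix of any other codeword.


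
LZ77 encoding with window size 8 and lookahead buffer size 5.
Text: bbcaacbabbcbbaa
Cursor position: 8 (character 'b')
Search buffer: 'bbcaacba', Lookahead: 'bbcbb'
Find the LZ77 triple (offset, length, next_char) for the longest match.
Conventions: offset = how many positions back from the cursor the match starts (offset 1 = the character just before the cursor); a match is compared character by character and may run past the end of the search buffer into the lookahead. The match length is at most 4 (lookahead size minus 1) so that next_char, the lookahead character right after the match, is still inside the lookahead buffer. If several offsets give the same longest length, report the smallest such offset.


Try each offset into the search buffer:
  offset=1 (pos 7, char 'a'): match length 0
  offset=2 (pos 6, char 'b'): match length 1
  offset=3 (pos 5, char 'c'): match length 0
  offset=4 (pos 4, char 'a'): match length 0
  offset=5 (pos 3, char 'a'): match length 0
  offset=6 (pos 2, char 'c'): match length 0
  offset=7 (pos 1, char 'b'): match length 1
  offset=8 (pos 0, char 'b'): match length 3
Longest match has length 3 at offset 8.
next_char = character at position 8 + 3 = 11 -> 'b'

Best match: offset=8, length=3 (matching 'bbc' starting at position 0)
LZ77 triple: (8, 3, 'b')


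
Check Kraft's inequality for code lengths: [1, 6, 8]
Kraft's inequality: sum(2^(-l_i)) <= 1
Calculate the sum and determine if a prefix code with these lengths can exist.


Sum = 2^(-1) + 2^(-6) + 2^(-8)
    = 0.5 + 0.015625 + 0.00390625
    = 133/256 = 0.51953125
Since 0.51953125 <= 1, Kraft's inequality IS satisfied.
A prefix code with these lengths CAN exist.

Kraft sum = 0.51953125. Satisfied.


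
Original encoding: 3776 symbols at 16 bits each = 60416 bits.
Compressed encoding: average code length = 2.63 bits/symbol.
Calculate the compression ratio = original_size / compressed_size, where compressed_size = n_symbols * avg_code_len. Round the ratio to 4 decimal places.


original_size = n_symbols * orig_bits = 3776 * 16 = 60416 bits
compressed_size = n_symbols * avg_code_len = 3776 * 2.63 = 9930.88 bits
ratio = original_size / compressed_size = 60416 / 9930.88 = 6.0837

Compression ratio = 6.0837


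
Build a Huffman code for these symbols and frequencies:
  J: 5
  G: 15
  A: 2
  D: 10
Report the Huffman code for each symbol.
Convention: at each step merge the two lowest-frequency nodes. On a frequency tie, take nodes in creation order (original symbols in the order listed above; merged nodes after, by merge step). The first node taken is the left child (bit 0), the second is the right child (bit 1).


Huffman tree construction:
Step 1: Merge A(2) + J(5) = 7
Step 2: Merge (A+J)(7) + D(10) = 17
Step 3: Merge G(15) + ((A+J)+D)(17) = 32
Read each symbol's code off the tree from the root (left child = 0, right child = 1).

Codes:
  J: 101 (length 3)
  G: 0 (length 1)
  A: 100 (length 3)
  D: 11 (length 2)
Average code length: 56/32 = 1.7500 bits/symbol


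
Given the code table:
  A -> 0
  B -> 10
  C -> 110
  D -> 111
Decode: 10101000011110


Decoding:
10 -> B
10 -> B
10 -> B
0 -> A
0 -> A
0 -> A
111 -> D
10 -> B


Result: BBBAAADB


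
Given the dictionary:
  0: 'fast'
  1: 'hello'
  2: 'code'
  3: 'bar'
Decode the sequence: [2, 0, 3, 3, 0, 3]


Look up each index in the dictionary:
  2 -> 'code'
  0 -> 'fast'
  3 -> 'bar'
  3 -> 'bar'
  0 -> 'fast'
  3 -> 'bar'

Decoded: "code fast bar bar fast bar"


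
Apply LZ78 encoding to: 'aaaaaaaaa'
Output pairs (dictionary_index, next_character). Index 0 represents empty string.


LZ78 encoding steps:
Dictionary: {0: ''}
Step 1: w='' (idx 0), next='a' -> output (0, 'a'), add 'a' as idx 1
Step 2: w='a' (idx 1), next='a' -> output (1, 'a'), add 'aa' as idx 2
Step 3: w='aa' (idx 2), next='a' -> output (2, 'a'), add 'aaa' as idx 3
Step 4: w='aaa' (idx 3), end of input -> output (3, '')


Encoded: [(0, 'a'), (1, 'a'), (2, 'a'), (3, '')]


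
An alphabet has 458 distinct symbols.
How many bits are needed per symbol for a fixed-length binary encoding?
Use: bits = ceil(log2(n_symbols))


log2(458) = 8.8392
Bracket: 2^8 = 256 < 458 <= 2^9 = 512
So ceil(log2(458)) = 9

bits = ceil(log2(458)) = ceil(8.8392) = 9 bits


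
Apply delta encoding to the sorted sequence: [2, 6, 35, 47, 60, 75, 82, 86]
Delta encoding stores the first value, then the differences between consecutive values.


First value: 2
Deltas:
  6 - 2 = 4
  35 - 6 = 29
  47 - 35 = 12
  60 - 47 = 13
  75 - 60 = 15
  82 - 75 = 7
  86 - 82 = 4


Delta encoded: [2, 4, 29, 12, 13, 15, 7, 4]


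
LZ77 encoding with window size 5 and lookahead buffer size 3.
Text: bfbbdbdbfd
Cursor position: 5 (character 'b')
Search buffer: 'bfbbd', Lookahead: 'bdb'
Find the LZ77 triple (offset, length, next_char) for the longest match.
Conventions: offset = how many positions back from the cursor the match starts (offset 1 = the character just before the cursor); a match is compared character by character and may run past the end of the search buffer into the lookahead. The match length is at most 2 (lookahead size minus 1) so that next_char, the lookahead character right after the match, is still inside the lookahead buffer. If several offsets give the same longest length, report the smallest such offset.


Try each offset into the search buffer:
  offset=1 (pos 4, char 'd'): match length 0
  offset=2 (pos 3, char 'b'): match length 2
  offset=3 (pos 2, char 'b'): match length 1
  offset=4 (pos 1, char 'f'): match length 0
  offset=5 (pos 0, char 'b'): match length 1
Longest match has length 2 at offset 2.
next_char = character at position 5 + 2 = 7 -> 'b'

Best match: offset=2, length=2 (matching 'bd' starting at position 3)
LZ77 triple: (2, 2, 'b')


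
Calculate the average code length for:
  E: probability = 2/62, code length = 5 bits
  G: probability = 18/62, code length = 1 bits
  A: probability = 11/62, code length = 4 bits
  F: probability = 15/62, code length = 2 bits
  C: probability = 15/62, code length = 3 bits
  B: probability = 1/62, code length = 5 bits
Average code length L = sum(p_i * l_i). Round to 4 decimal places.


Weighted contributions p_i * l_i:
  E: (2/62) * 5 = 10/62
  G: (18/62) * 1 = 18/62
  A: (11/62) * 4 = 44/62
  F: (15/62) * 2 = 30/62
  C: (15/62) * 3 = 45/62
  B: (1/62) * 5 = 5/62
Sum = (10 + 18 + 44 + 30 + 45 + 5)/62 = 152/62

L = 152/62 = 2.4516 bits/symbol


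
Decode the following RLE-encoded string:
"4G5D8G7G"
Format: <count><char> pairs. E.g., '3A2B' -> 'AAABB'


Expanding each <count><char> pair:
  4G -> 'GGGG'
  5D -> 'DDDDD'
  8G -> 'GGGGGGGG'
  7G -> 'GGGGGGG'

Decoded = GGGGDDDDDGGGGGGGGGGGGGGG


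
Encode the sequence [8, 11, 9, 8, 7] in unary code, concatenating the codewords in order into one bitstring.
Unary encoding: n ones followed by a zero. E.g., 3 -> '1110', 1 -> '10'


Encode each number as n ones followed by a terminating 0:
  8 -> 111111110 (9 bits)
  11 -> 111111111110 (12 bits)
  9 -> 1111111110 (10 bits)
  8 -> 111111110 (9 bits)
  7 -> 11111110 (8 bits)
Total length = 9 + 12 + 10 + 9 + 8 = 48 bits.

Unary([8, 11, 9, 8, 7]) = 111111110111111111110111111111011111111011111110 (48 bits)


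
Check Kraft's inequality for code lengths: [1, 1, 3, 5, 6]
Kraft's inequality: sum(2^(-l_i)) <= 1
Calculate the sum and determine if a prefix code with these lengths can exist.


Sum = 2^(-1) + 2^(-1) + 2^(-3) + 2^(-5) + 2^(-6)
    = 0.5 + 0.5 + 0.125 + 0.03125 + 0.015625
    = 75/64 = 1.171875
Since 1.171875 > 1, Kraft's inequality is NOT satisfied.
A prefix code with these lengths CANNOT exist.

Kraft sum = 1.171875. Not satisfied.


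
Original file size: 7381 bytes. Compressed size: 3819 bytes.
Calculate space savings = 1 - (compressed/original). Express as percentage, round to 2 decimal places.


ratio = compressed/original = 3819/7381 = 0.51741
savings = 1 - ratio = 1 - 0.51741 = 0.48259
as a percentage: 0.48259 * 100 = 48.26%

Space savings = 1 - 3819/7381 = 48.26%


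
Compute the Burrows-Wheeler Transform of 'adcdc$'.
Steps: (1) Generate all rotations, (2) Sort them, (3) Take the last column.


Rotations (sorted):
  0: $adcdc -> last char: c
  1: adcdc$ -> last char: $
  2: c$adcd -> last char: d
  3: cdc$ad -> last char: d
  4: dc$adc -> last char: c
  5: dcdc$a -> last char: a


BWT = c$ddca


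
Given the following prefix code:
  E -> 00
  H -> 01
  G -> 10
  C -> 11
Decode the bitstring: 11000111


Decoding step by step:
Bits 11 -> C
Bits 00 -> E
Bits 01 -> H
Bits 11 -> C


Decoded message: CEHC


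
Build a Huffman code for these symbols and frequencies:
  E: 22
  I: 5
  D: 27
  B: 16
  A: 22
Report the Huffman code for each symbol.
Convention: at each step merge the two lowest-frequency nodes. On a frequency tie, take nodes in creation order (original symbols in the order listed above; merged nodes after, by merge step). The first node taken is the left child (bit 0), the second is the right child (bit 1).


Huffman tree construction:
Step 1: Merge I(5) + B(16) = 21
Step 2: Merge (I+B)(21) + E(22) = 43
Step 3: Merge A(22) + D(27) = 49
Step 4: Merge ((I+B)+E)(43) + (A+D)(49) = 92
Read each symbol's code off the tree from the root (left child = 0, right child = 1).

Codes:
  E: 01 (length 2)
  I: 000 (length 3)
  D: 11 (length 2)
  B: 001 (length 3)
  A: 10 (length 2)
Average code length: 205/92 = 2.2283 bits/symbol


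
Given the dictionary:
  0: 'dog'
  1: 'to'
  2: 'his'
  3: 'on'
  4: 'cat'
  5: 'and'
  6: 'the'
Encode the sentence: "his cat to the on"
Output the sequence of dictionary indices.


Look up each word in the dictionary:
  'his' -> 2
  'cat' -> 4
  'to' -> 1
  'the' -> 6
  'on' -> 3

Encoded: [2, 4, 1, 6, 3]


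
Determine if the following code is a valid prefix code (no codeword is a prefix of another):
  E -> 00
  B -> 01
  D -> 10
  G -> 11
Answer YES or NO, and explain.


Checking each pair (does one codeword prefix another?):
  E='00' vs B='01': no prefix
  E='00' vs D='10': no prefix
  E='00' vs G='11': no prefix
  B='01' vs E='00': no prefix
  B='01' vs D='10': no prefix
  B='01' vs G='11': no prefix
  D='10' vs E='00': no prefix
  D='10' vs B='01': no prefix
  D='10' vs G='11': no prefix
  G='11' vs E='00': no prefix
  G='11' vs B='01': no prefix
  G='11' vs D='10': no prefix
No violation found over all pairs.

YES -- this is a valid prefix code. No codeword is a prefix of any other codeword.


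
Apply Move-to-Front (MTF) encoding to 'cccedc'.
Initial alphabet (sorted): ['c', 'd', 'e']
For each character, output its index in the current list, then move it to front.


MTF encoding:
'c': index 0 in ['c', 'd', 'e'] -> ['c', 'd', 'e']
'c': index 0 in ['c', 'd', 'e'] -> ['c', 'd', 'e']
'c': index 0 in ['c', 'd', 'e'] -> ['c', 'd', 'e']
'e': index 2 in ['c', 'd', 'e'] -> ['e', 'c', 'd']
'd': index 2 in ['e', 'c', 'd'] -> ['d', 'e', 'c']
'c': index 2 in ['d', 'e', 'c'] -> ['c', 'd', 'e']


Output: [0, 0, 0, 2, 2, 2]


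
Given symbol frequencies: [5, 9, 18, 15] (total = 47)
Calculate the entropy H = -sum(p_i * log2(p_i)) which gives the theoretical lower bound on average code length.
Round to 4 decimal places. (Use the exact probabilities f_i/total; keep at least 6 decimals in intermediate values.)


Per-symbol terms -p_i * log2(p_i) with p_i = f_i/47:
  p = 5/47 = 0.106383: log2(p) = -3.232661, -p*log2(p) = 0.343900
  p = 9/47 = 0.191489: log2(p) = -2.384664, -p*log2(p) = 0.456638
  p = 18/47 = 0.382979: log2(p) = -1.384664, -p*log2(p) = 0.530297
  p = 15/47 = 0.319149: log2(p) = -1.647698, -p*log2(p) = 0.525861
H = 0.343900 + 0.456638 + 0.530297 + 0.525861 = 1.856696

H = 1.8567 bits/symbol


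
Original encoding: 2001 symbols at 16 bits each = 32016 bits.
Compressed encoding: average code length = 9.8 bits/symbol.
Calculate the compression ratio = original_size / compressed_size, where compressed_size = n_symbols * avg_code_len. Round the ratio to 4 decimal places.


original_size = n_symbols * orig_bits = 2001 * 16 = 32016 bits
compressed_size = n_symbols * avg_code_len = 2001 * 9.8 = 19609.8 bits
ratio = original_size / compressed_size = 32016 / 19609.8 = 1.6327

Compression ratio = 1.6327


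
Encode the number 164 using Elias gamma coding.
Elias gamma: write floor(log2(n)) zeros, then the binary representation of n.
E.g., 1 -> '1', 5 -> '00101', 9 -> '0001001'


num_bits = floor(log2(164)) + 1 = 8
leading_zeros = num_bits - 1 = 7
binary(164) = 10100100

Elias gamma(164) = '0000000' + '10100100' = 000000010100100 (15 bits)


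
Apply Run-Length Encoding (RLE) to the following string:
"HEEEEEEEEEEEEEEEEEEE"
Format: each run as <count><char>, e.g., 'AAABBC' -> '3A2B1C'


Scanning runs left to right:
  i=0: run of 'H' x 1 -> '1H'
  i=1: run of 'E' x 19 -> '19E'

RLE = 1H19E


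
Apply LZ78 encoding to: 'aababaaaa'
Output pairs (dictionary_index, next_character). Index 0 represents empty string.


LZ78 encoding steps:
Dictionary: {0: ''}
Step 1: w='' (idx 0), next='a' -> output (0, 'a'), add 'a' as idx 1
Step 2: w='a' (idx 1), next='b' -> output (1, 'b'), add 'ab' as idx 2
Step 3: w='ab' (idx 2), next='a' -> output (2, 'a'), add 'aba' as idx 3
Step 4: w='a' (idx 1), next='a' -> output (1, 'a'), add 'aa' as idx 4
Step 5: w='a' (idx 1), end of input -> output (1, '')


Encoded: [(0, 'a'), (1, 'b'), (2, 'a'), (1, 'a'), (1, '')]


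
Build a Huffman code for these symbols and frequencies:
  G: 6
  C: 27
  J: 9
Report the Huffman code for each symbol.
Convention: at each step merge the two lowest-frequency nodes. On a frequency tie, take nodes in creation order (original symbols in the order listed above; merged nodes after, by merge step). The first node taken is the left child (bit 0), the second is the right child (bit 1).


Huffman tree construction:
Step 1: Merge G(6) + J(9) = 15
Step 2: Merge (G+J)(15) + C(27) = 42
Read each symbol's code off the tree from the root (left child = 0, right child = 1).

Codes:
  G: 00 (length 2)
  C: 1 (length 1)
  J: 01 (length 2)
Average code length: 57/42 = 1.3571 bits/symbol


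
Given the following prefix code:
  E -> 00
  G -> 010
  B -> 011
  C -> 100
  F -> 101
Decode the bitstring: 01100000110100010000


Decoding step by step:
Bits 011 -> B
Bits 00 -> E
Bits 00 -> E
Bits 011 -> B
Bits 010 -> G
Bits 00 -> E
Bits 100 -> C
Bits 00 -> E


Decoded message: BEEBGECE


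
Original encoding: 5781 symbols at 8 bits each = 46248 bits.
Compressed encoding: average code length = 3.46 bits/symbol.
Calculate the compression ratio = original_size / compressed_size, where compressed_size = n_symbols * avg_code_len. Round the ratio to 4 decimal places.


original_size = n_symbols * orig_bits = 5781 * 8 = 46248 bits
compressed_size = n_symbols * avg_code_len = 5781 * 3.46 = 20002.26 bits
ratio = original_size / compressed_size = 46248 / 20002.26 = 2.3121

Compression ratio = 2.3121


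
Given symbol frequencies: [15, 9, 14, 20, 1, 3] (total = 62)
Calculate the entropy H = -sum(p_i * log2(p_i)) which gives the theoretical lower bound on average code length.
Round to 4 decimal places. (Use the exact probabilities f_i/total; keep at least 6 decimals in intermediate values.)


Per-symbol terms -p_i * log2(p_i) with p_i = f_i/62:
  p = 15/62 = 0.241935: log2(p) = -2.047306, -p*log2(p) = 0.495316
  p = 9/62 = 0.145161: log2(p) = -2.784271, -p*log2(p) = 0.404168
  p = 14/62 = 0.225806: log2(p) = -2.146841, -p*log2(p) = 0.484771
  p = 20/62 = 0.322581: log2(p) = -1.632268, -p*log2(p) = 0.526538
  p = 1/62 = 0.016129: log2(p) = -5.954196, -p*log2(p) = 0.096035
  p = 3/62 = 0.048387: log2(p) = -4.369234, -p*log2(p) = 0.211415
H = 0.495316 + 0.404168 + 0.484771 + 0.526538 + 0.096035 + 0.211415 = 2.218243

H = 2.2182 bits/symbol


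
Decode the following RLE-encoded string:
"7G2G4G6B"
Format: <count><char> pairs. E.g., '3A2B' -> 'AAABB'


Expanding each <count><char> pair:
  7G -> 'GGGGGGG'
  2G -> 'GG'
  4G -> 'GGGG'
  6B -> 'BBBBBB'

Decoded = GGGGGGGGGGGGGBBBBBB


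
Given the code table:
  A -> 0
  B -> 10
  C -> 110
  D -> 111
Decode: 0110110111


Decoding:
0 -> A
110 -> C
110 -> C
111 -> D


Result: ACCD


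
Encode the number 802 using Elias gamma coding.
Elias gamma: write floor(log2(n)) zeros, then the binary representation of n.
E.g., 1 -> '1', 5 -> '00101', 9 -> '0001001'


num_bits = floor(log2(802)) + 1 = 10
leading_zeros = num_bits - 1 = 9
binary(802) = 1100100010

Elias gamma(802) = '000000000' + '1100100010' = 0000000001100100010 (19 bits)


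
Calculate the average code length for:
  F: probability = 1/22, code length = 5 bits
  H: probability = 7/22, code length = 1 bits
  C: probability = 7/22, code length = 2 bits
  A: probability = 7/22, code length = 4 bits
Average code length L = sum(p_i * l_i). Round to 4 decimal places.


Weighted contributions p_i * l_i:
  F: (1/22) * 5 = 5/22
  H: (7/22) * 1 = 7/22
  C: (7/22) * 2 = 14/22
  A: (7/22) * 4 = 28/22
Sum = (5 + 7 + 14 + 28)/22 = 54/22

L = 54/22 = 2.4545 bits/symbol


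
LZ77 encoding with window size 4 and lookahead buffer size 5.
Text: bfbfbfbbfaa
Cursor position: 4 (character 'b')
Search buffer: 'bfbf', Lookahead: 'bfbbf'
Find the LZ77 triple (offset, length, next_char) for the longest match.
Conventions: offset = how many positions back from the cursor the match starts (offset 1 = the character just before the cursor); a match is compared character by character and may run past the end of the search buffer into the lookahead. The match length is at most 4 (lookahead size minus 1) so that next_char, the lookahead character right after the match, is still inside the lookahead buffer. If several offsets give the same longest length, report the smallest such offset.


Try each offset into the search buffer:
  offset=1 (pos 3, char 'f'): match length 0
  offset=2 (pos 2, char 'b'): match length 3
  offset=3 (pos 1, char 'f'): match length 0
  offset=4 (pos 0, char 'b'): match length 3
Longest match has length 3, found at offsets 2, 4; take the smallest, offset 2.
next_char = character at position 4 + 3 = 7 -> 'b'

Best match: offset=2, length=3 (matching 'bfb' starting at position 2)
LZ77 triple: (2, 3, 'b')


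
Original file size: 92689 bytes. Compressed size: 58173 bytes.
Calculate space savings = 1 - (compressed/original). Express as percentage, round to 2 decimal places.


ratio = compressed/original = 58173/92689 = 0.627615
savings = 1 - ratio = 1 - 0.627615 = 0.372385
as a percentage: 0.372385 * 100 = 37.24%

Space savings = 1 - 58173/92689 = 37.24%


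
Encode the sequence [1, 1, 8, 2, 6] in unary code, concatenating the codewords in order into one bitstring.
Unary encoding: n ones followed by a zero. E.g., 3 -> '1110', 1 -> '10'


Encode each number as n ones followed by a terminating 0:
  1 -> 10 (2 bits)
  1 -> 10 (2 bits)
  8 -> 111111110 (9 bits)
  2 -> 110 (3 bits)
  6 -> 1111110 (7 bits)
Total length = 2 + 2 + 9 + 3 + 7 = 23 bits.

Unary([1, 1, 8, 2, 6]) = 10101111111101101111110 (23 bits)


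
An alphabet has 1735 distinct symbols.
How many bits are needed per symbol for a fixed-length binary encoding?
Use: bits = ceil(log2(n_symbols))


log2(1735) = 10.7607
Bracket: 2^10 = 1024 < 1735 <= 2^11 = 2048
So ceil(log2(1735)) = 11

bits = ceil(log2(1735)) = ceil(10.7607) = 11 bits


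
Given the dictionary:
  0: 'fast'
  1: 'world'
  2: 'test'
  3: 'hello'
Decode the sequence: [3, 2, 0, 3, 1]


Look up each index in the dictionary:
  3 -> 'hello'
  2 -> 'test'
  0 -> 'fast'
  3 -> 'hello'
  1 -> 'world'

Decoded: "hello test fast hello world"


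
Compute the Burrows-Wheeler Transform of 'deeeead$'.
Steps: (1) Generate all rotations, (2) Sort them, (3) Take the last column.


Rotations (sorted):
  0: $deeeead -> last char: d
  1: ad$deeee -> last char: e
  2: d$deeeea -> last char: a
  3: deeeead$ -> last char: $
  4: ead$deee -> last char: e
  5: eead$dee -> last char: e
  6: eeead$de -> last char: e
  7: eeeead$d -> last char: d


BWT = dea$eeed


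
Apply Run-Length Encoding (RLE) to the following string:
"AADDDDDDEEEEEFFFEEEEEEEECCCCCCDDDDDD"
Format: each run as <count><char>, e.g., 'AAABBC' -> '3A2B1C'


Scanning runs left to right:
  i=0: run of 'A' x 2 -> '2A'
  i=2: run of 'D' x 6 -> '6D'
  i=8: run of 'E' x 5 -> '5E'
  i=13: run of 'F' x 3 -> '3F'
  i=16: run of 'E' x 8 -> '8E'
  i=24: run of 'C' x 6 -> '6C'
  i=30: run of 'D' x 6 -> '6D'

RLE = 2A6D5E3F8E6C6D


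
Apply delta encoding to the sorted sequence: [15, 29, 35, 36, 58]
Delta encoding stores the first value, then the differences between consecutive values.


First value: 15
Deltas:
  29 - 15 = 14
  35 - 29 = 6
  36 - 35 = 1
  58 - 36 = 22


Delta encoded: [15, 14, 6, 1, 22]


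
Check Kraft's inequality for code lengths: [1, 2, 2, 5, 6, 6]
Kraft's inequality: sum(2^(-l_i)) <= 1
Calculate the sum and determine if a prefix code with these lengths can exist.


Sum = 2^(-1) + 2^(-2) + 2^(-2) + 2^(-5) + 2^(-6) + 2^(-6)
    = 0.5 + 0.25 + 0.25 + 0.03125 + 0.015625 + 0.015625
    = 68/64 = 1.0625
Since 1.0625 > 1, Kraft's inequality is NOT satisfied.
A prefix code with these lengths CANNOT exist.

Kraft sum = 1.0625. Not satisfied.


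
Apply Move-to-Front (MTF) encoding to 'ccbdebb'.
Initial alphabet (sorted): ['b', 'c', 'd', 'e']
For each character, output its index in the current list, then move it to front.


MTF encoding:
'c': index 1 in ['b', 'c', 'd', 'e'] -> ['c', 'b', 'd', 'e']
'c': index 0 in ['c', 'b', 'd', 'e'] -> ['c', 'b', 'd', 'e']
'b': index 1 in ['c', 'b', 'd', 'e'] -> ['b', 'c', 'd', 'e']
'd': index 2 in ['b', 'c', 'd', 'e'] -> ['d', 'b', 'c', 'e']
'e': index 3 in ['d', 'b', 'c', 'e'] -> ['e', 'd', 'b', 'c']
'b': index 2 in ['e', 'd', 'b', 'c'] -> ['b', 'e', 'd', 'c']
'b': index 0 in ['b', 'e', 'd', 'c'] -> ['b', 'e', 'd', 'c']


Output: [1, 0, 1, 2, 3, 2, 0]


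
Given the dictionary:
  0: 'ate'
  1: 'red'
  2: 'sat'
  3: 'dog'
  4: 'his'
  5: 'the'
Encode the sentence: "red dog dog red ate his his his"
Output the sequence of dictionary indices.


Look up each word in the dictionary:
  'red' -> 1
  'dog' -> 3
  'dog' -> 3
  'red' -> 1
  'ate' -> 0
  'his' -> 4
  'his' -> 4
  'his' -> 4

Encoded: [1, 3, 3, 1, 0, 4, 4, 4]


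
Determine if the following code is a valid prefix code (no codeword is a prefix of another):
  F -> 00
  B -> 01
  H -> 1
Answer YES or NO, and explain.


Checking each pair (does one codeword prefix another?):
  F='00' vs B='01': no prefix
  F='00' vs H='1': no prefix
  B='01' vs F='00': no prefix
  B='01' vs H='1': no prefix
  H='1' vs F='00': no prefix
  H='1' vs B='01': no prefix
No violation found over all pairs.

YES -- this is a valid prefix code. No codeword is a prefix of any other codeword.


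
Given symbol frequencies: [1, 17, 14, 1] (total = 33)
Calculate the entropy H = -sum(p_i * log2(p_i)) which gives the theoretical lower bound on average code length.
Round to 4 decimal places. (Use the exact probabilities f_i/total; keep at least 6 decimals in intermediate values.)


Per-symbol terms -p_i * log2(p_i) with p_i = f_i/33:
  p = 1/33 = 0.030303: log2(p) = -5.044394, -p*log2(p) = 0.152860
  p = 17/33 = 0.515152: log2(p) = -0.956931, -p*log2(p) = 0.492965
  p = 14/33 = 0.424242: log2(p) = -1.237039, -p*log2(p) = 0.524805
  p = 1/33 = 0.030303: log2(p) = -5.044394, -p*log2(p) = 0.152860
H = 0.152860 + 0.492965 + 0.524805 + 0.152860 = 1.323490

H = 1.3235 bits/symbol


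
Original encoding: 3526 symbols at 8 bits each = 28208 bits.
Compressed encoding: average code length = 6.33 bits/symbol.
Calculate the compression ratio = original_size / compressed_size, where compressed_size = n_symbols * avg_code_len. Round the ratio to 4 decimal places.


original_size = n_symbols * orig_bits = 3526 * 8 = 28208 bits
compressed_size = n_symbols * avg_code_len = 3526 * 6.33 = 22319.58 bits
ratio = original_size / compressed_size = 28208 / 22319.58 = 1.2638

Compression ratio = 1.2638


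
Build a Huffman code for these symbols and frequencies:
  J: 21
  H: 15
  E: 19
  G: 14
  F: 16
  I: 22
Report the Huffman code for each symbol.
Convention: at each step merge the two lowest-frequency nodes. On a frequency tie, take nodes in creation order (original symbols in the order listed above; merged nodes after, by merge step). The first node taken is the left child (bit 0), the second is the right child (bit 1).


Huffman tree construction:
Step 1: Merge G(14) + H(15) = 29
Step 2: Merge F(16) + E(19) = 35
Step 3: Merge J(21) + I(22) = 43
Step 4: Merge (G+H)(29) + (F+E)(35) = 64
Step 5: Merge (J+I)(43) + ((G+H)+(F+E))(64) = 107
Read each symbol's code off the tree from the root (left child = 0, right child = 1).

Codes:
  J: 00 (length 2)
  H: 101 (length 3)
  E: 111 (length 3)
  G: 100 (length 3)
  F: 110 (length 3)
  I: 01 (length 2)
Average code length: 278/107 = 2.5981 bits/symbol


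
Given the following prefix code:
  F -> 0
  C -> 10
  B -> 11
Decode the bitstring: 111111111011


Decoding step by step:
Bits 11 -> B
Bits 11 -> B
Bits 11 -> B
Bits 11 -> B
Bits 10 -> C
Bits 11 -> B


Decoded message: BBBBCB


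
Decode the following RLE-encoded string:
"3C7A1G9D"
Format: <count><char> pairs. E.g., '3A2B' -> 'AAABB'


Expanding each <count><char> pair:
  3C -> 'CCC'
  7A -> 'AAAAAAA'
  1G -> 'G'
  9D -> 'DDDDDDDDD'

Decoded = CCCAAAAAAAGDDDDDDDDD


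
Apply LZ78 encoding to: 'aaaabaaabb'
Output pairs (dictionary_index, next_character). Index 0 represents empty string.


LZ78 encoding steps:
Dictionary: {0: ''}
Step 1: w='' (idx 0), next='a' -> output (0, 'a'), add 'a' as idx 1
Step 2: w='a' (idx 1), next='a' -> output (1, 'a'), add 'aa' as idx 2
Step 3: w='a' (idx 1), next='b' -> output (1, 'b'), add 'ab' as idx 3
Step 4: w='aa' (idx 2), next='a' -> output (2, 'a'), add 'aaa' as idx 4
Step 5: w='' (idx 0), next='b' -> output (0, 'b'), add 'b' as idx 5
Step 6: w='b' (idx 5), end of input -> output (5, '')


Encoded: [(0, 'a'), (1, 'a'), (1, 'b'), (2, 'a'), (0, 'b'), (5, '')]


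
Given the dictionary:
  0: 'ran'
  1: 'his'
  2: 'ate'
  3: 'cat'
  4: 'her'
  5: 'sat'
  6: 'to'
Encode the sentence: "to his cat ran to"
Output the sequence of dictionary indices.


Look up each word in the dictionary:
  'to' -> 6
  'his' -> 1
  'cat' -> 3
  'ran' -> 0
  'to' -> 6

Encoded: [6, 1, 3, 0, 6]


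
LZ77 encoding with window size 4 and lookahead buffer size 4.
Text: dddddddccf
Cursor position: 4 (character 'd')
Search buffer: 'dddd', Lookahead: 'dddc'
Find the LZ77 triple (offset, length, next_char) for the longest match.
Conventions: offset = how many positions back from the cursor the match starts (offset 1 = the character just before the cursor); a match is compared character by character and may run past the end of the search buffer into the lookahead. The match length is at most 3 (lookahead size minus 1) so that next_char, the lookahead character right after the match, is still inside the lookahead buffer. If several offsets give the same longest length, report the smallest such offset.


Try each offset into the search buffer:
  offset=1 (pos 3, char 'd'): match length 3
  offset=2 (pos 2, char 'd'): match length 3
  offset=3 (pos 1, char 'd'): match length 3
  offset=4 (pos 0, char 'd'): match length 3
Longest match has length 3, found at offsets 1, 2, 3, 4; take the smallest, offset 1.
next_char = character at position 4 + 3 = 7 -> 'c'

Best match: offset=1, length=3 (matching 'ddd' starting at position 3)
LZ77 triple: (1, 3, 'c')


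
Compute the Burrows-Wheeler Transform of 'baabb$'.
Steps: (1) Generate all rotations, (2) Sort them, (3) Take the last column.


Rotations (sorted):
  0: $baabb -> last char: b
  1: aabb$b -> last char: b
  2: abb$ba -> last char: a
  3: b$baab -> last char: b
  4: baabb$ -> last char: $
  5: bb$baa -> last char: a


BWT = bbab$a


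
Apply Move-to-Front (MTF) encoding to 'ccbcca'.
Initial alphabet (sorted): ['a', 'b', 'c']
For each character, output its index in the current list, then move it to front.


MTF encoding:
'c': index 2 in ['a', 'b', 'c'] -> ['c', 'a', 'b']
'c': index 0 in ['c', 'a', 'b'] -> ['c', 'a', 'b']
'b': index 2 in ['c', 'a', 'b'] -> ['b', 'c', 'a']
'c': index 1 in ['b', 'c', 'a'] -> ['c', 'b', 'a']
'c': index 0 in ['c', 'b', 'a'] -> ['c', 'b', 'a']
'a': index 2 in ['c', 'b', 'a'] -> ['a', 'c', 'b']


Output: [2, 0, 2, 1, 0, 2]


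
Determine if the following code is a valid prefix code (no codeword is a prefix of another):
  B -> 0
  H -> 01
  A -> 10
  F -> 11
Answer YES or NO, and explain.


Checking each pair (does one codeword prefix another?):
  B='0' vs H='01': prefix -- VIOLATION

NO -- this is NOT a valid prefix code. B (0) is a prefix of H (01).


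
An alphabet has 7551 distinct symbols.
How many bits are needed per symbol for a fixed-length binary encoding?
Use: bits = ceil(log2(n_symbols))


log2(7551) = 12.8825
Bracket: 2^12 = 4096 < 7551 <= 2^13 = 8192
So ceil(log2(7551)) = 13

bits = ceil(log2(7551)) = ceil(12.8825) = 13 bits


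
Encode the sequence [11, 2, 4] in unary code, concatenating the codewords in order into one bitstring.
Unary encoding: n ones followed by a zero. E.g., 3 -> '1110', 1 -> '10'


Encode each number as n ones followed by a terminating 0:
  11 -> 111111111110 (12 bits)
  2 -> 110 (3 bits)
  4 -> 11110 (5 bits)
Total length = 12 + 3 + 5 = 20 bits.

Unary([11, 2, 4]) = 11111111111011011110 (20 bits)


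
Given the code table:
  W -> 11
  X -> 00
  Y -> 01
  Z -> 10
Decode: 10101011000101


Decoding:
10 -> Z
10 -> Z
10 -> Z
11 -> W
00 -> X
01 -> Y
01 -> Y


Result: ZZZWXYY


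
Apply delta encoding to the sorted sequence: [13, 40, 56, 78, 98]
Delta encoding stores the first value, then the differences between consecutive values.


First value: 13
Deltas:
  40 - 13 = 27
  56 - 40 = 16
  78 - 56 = 22
  98 - 78 = 20


Delta encoded: [13, 27, 16, 22, 20]


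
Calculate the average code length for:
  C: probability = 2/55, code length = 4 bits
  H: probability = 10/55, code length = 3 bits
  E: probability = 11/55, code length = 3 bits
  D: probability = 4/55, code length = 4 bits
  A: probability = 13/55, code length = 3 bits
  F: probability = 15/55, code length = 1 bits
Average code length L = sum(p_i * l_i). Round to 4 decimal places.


Weighted contributions p_i * l_i:
  C: (2/55) * 4 = 8/55
  H: (10/55) * 3 = 30/55
  E: (11/55) * 3 = 33/55
  D: (4/55) * 4 = 16/55
  A: (13/55) * 3 = 39/55
  F: (15/55) * 1 = 15/55
Sum = (8 + 30 + 33 + 16 + 39 + 15)/55 = 141/55

L = 141/55 = 2.5636 bits/symbol


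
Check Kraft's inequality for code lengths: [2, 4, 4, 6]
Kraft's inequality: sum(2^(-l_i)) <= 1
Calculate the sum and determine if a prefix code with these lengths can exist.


Sum = 2^(-2) + 2^(-4) + 2^(-4) + 2^(-6)
    = 0.25 + 0.0625 + 0.0625 + 0.015625
    = 25/64 = 0.390625
Since 0.390625 <= 1, Kraft's inequality IS satisfied.
A prefix code with these lengths CAN exist.

Kraft sum = 0.390625. Satisfied.


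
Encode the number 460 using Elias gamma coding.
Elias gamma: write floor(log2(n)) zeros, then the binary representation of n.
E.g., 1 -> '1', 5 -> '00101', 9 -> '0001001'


num_bits = floor(log2(460)) + 1 = 9
leading_zeros = num_bits - 1 = 8
binary(460) = 111001100

Elias gamma(460) = '00000000' + '111001100' = 00000000111001100 (17 bits)


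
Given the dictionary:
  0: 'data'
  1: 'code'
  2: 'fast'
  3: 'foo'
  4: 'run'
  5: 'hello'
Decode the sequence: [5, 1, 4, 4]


Look up each index in the dictionary:
  5 -> 'hello'
  1 -> 'code'
  4 -> 'run'
  4 -> 'run'

Decoded: "hello code run run"


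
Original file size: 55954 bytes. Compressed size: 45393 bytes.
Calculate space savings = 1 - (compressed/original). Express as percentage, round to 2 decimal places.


ratio = compressed/original = 45393/55954 = 0.811256
savings = 1 - ratio = 1 - 0.811256 = 0.188744
as a percentage: 0.188744 * 100 = 18.87%

Space savings = 1 - 45393/55954 = 18.87%


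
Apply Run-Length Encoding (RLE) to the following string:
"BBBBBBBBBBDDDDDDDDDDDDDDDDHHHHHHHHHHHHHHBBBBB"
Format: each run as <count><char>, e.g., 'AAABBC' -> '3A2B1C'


Scanning runs left to right:
  i=0: run of 'B' x 10 -> '10B'
  i=10: run of 'D' x 16 -> '16D'
  i=26: run of 'H' x 14 -> '14H'
  i=40: run of 'B' x 5 -> '5B'

RLE = 10B16D14H5B


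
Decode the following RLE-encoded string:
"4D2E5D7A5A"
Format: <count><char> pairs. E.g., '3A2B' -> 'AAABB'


Expanding each <count><char> pair:
  4D -> 'DDDD'
  2E -> 'EE'
  5D -> 'DDDDD'
  7A -> 'AAAAAAA'
  5A -> 'AAAAA'

Decoded = DDDDEEDDDDDAAAAAAAAAAAA


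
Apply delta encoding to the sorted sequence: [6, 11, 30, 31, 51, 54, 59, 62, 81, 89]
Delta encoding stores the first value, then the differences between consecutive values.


First value: 6
Deltas:
  11 - 6 = 5
  30 - 11 = 19
  31 - 30 = 1
  51 - 31 = 20
  54 - 51 = 3
  59 - 54 = 5
  62 - 59 = 3
  81 - 62 = 19
  89 - 81 = 8


Delta encoded: [6, 5, 19, 1, 20, 3, 5, 3, 19, 8]


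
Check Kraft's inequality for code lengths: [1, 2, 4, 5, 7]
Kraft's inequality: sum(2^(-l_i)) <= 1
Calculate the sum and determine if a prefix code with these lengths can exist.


Sum = 2^(-1) + 2^(-2) + 2^(-4) + 2^(-5) + 2^(-7)
    = 0.5 + 0.25 + 0.0625 + 0.03125 + 0.0078125
    = 109/128 = 0.8515625
Since 0.8515625 <= 1, Kraft's inequality IS satisfied.
A prefix code with these lengths CAN exist.

Kraft sum = 0.8515625. Satisfied.


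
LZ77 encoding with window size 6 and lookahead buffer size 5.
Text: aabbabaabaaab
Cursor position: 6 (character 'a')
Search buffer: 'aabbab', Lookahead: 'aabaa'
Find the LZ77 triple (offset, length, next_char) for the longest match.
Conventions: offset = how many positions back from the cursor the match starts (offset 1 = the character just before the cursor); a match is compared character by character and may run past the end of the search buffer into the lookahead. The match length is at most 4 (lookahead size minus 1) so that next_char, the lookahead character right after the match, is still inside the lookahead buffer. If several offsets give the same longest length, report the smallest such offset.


Try each offset into the search buffer:
  offset=1 (pos 5, char 'b'): match length 0
  offset=2 (pos 4, char 'a'): match length 1
  offset=3 (pos 3, char 'b'): match length 0
  offset=4 (pos 2, char 'b'): match length 0
  offset=5 (pos 1, char 'a'): match length 1
  offset=6 (pos 0, char 'a'): match length 3
Longest match has length 3 at offset 6.
next_char = character at position 6 + 3 = 9 -> 'a'

Best match: offset=6, length=3 (matching 'aab' starting at position 0)
LZ77 triple: (6, 3, 'a')


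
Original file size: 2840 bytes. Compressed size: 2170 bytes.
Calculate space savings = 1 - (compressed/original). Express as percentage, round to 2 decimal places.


ratio = compressed/original = 2170/2840 = 0.764085
savings = 1 - ratio = 1 - 0.764085 = 0.235915
as a percentage: 0.235915 * 100 = 23.59%

Space savings = 1 - 2170/2840 = 23.59%


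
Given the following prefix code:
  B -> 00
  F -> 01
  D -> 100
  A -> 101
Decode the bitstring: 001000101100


Decoding step by step:
Bits 00 -> B
Bits 100 -> D
Bits 01 -> F
Bits 01 -> F
Bits 100 -> D


Decoded message: BDFFD


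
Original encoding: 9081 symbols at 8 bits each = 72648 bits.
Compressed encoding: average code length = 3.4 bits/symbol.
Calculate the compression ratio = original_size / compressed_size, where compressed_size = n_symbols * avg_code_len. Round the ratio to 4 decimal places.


original_size = n_symbols * orig_bits = 9081 * 8 = 72648 bits
compressed_size = n_symbols * avg_code_len = 9081 * 3.4 = 30875.4 bits
ratio = original_size / compressed_size = 72648 / 30875.4 = 2.3529

Compression ratio = 2.3529
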